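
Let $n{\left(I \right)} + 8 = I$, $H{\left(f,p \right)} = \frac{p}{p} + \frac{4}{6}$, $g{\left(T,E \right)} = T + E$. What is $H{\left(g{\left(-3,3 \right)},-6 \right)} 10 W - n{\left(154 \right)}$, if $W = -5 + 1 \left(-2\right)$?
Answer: $- \frac{788}{3} \approx -262.67$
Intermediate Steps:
$W = -7$ ($W = -5 - 2 = -7$)
$g{\left(T,E \right)} = E + T$
$H{\left(f,p \right)} = \frac{5}{3}$ ($H{\left(f,p \right)} = 1 + 4 \cdot \frac{1}{6} = 1 + \frac{2}{3} = \frac{5}{3}$)
$n{\left(I \right)} = -8 + I$
$H{\left(g{\left(-3,3 \right)},-6 \right)} 10 W - n{\left(154 \right)} = \frac{5}{3} \cdot 10 \left(-7\right) - \left(-8 + 154\right) = \frac{50}{3} \left(-7\right) - 146 = - \frac{350}{3} - 146 = - \frac{788}{3}$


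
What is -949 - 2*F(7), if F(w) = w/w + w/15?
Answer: -14279/15 ≈ -951.93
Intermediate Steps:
F(w) = 1 + w/15 (F(w) = 1 + w*(1/15) = 1 + w/15)
-949 - 2*F(7) = -949 - 2*(1 + (1/15)*7) = -949 - 2*(1 + 7/15) = -949 - 2*22/15 = -949 - 44/15 = -14279/15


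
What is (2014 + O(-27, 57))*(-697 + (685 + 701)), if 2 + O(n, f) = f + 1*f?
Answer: 1464814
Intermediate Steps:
O(n, f) = -2 + 2*f (O(n, f) = -2 + (f + 1*f) = -2 + (f + f) = -2 + 2*f)
(2014 + O(-27, 57))*(-697 + (685 + 701)) = (2014 + (-2 + 2*57))*(-697 + (685 + 701)) = (2014 + (-2 + 114))*(-697 + 1386) = (2014 + 112)*689 = 2126*689 = 1464814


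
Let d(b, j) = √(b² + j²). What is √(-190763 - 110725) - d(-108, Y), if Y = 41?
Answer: -√13345 + 4*I*√18843 ≈ -115.52 + 549.08*I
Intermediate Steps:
√(-190763 - 110725) - d(-108, Y) = √(-190763 - 110725) - √((-108)² + 41²) = √(-301488) - √(11664 + 1681) = 4*I*√18843 - √13345 = -√13345 + 4*I*√18843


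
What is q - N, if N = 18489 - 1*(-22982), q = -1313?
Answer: -42784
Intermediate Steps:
N = 41471 (N = 18489 + 22982 = 41471)
q - N = -1313 - 1*41471 = -1313 - 41471 = -42784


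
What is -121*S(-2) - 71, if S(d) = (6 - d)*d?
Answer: 1865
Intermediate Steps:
S(d) = d*(6 - d)
-121*S(-2) - 71 = -(-242)*(6 - 1*(-2)) - 71 = -(-242)*(6 + 2) - 71 = -(-242)*8 - 71 = -121*(-16) - 71 = 1936 - 71 = 1865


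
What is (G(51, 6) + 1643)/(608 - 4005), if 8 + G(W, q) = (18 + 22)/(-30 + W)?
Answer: -34375/71337 ≈ -0.48187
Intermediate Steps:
G(W, q) = -8 + 40/(-30 + W) (G(W, q) = -8 + (18 + 22)/(-30 + W) = -8 + 40/(-30 + W))
(G(51, 6) + 1643)/(608 - 4005) = (8*(35 - 1*51)/(-30 + 51) + 1643)/(608 - 4005) = (8*(35 - 51)/21 + 1643)/(-3397) = (8*(1/21)*(-16) + 1643)*(-1/3397) = (-128/21 + 1643)*(-1/3397) = (34375/21)*(-1/3397) = -34375/71337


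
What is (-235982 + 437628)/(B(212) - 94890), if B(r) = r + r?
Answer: -100823/47233 ≈ -2.1346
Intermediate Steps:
B(r) = 2*r
(-235982 + 437628)/(B(212) - 94890) = (-235982 + 437628)/(2*212 - 94890) = 201646/(424 - 94890) = 201646/(-94466) = 201646*(-1/94466) = -100823/47233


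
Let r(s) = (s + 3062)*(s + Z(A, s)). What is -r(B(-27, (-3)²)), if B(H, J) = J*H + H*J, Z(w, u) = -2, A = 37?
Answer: 1257088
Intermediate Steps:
B(H, J) = 2*H*J (B(H, J) = H*J + H*J = 2*H*J)
r(s) = (-2 + s)*(3062 + s) (r(s) = (s + 3062)*(s - 2) = (3062 + s)*(-2 + s) = (-2 + s)*(3062 + s))
-r(B(-27, (-3)²)) = -(-6124 + (2*(-27)*(-3)²)² + 3060*(2*(-27)*(-3)²)) = -(-6124 + (2*(-27)*9)² + 3060*(2*(-27)*9)) = -(-6124 + (-486)² + 3060*(-486)) = -(-6124 + 236196 - 1487160) = -1*(-1257088) = 1257088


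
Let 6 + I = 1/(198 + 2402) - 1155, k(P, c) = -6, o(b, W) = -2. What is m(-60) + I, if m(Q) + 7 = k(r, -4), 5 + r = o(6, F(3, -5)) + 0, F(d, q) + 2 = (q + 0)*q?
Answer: -3052399/2600 ≈ -1174.0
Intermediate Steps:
F(d, q) = -2 + q**2 (F(d, q) = -2 + (q + 0)*q = -2 + q*q = -2 + q**2)
r = -7 (r = -5 + (-2 + 0) = -5 - 2 = -7)
m(Q) = -13 (m(Q) = -7 - 6 = -13)
I = -3018599/2600 (I = -6 + (1/(198 + 2402) - 1155) = -6 + (1/2600 - 1155) = -6 - 3002999/2600 = -3018599/2600 ≈ -1161.0)
m(-60) + I = -13 - 3018599/2600 = -3052399/2600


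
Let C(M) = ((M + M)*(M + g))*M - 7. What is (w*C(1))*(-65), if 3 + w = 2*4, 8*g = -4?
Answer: 1950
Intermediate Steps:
g = -½ (g = (⅛)*(-4) = -½ ≈ -0.50000)
w = 5 (w = -3 + 2*4 = -3 + 8 = 5)
C(M) = -7 + 2*M²*(-½ + M) (C(M) = ((M + M)*(M - ½))*M - 7 = ((2*M)*(-½ + M))*M - 7 = (2*M*(-½ + M))*M - 7 = 2*M²*(-½ + M) - 7 = -7 + 2*M²*(-½ + M))
(w*C(1))*(-65) = (5*(-7 - 1*1² + 2*1³))*(-65) = (5*(-7 - 1*1 + 2*1))*(-65) = (5*(-7 - 1 + 2))*(-65) = (5*(-6))*(-65) = -30*(-65) = 1950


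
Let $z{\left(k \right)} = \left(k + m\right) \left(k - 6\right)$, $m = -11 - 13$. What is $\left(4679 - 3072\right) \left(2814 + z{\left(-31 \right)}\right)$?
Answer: $7792343$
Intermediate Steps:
$m = -24$ ($m = -11 - 13 = -24$)
$z{\left(k \right)} = \left(-24 + k\right) \left(-6 + k\right)$ ($z{\left(k \right)} = \left(k - 24\right) \left(k - 6\right) = \left(-24 + k\right) \left(-6 + k\right)$)
$\left(4679 - 3072\right) \left(2814 + z{\left(-31 \right)}\right) = \left(4679 - 3072\right) \left(2814 + \left(144 + \left(-31\right)^{2} - -930\right)\right) = 1607 \left(2814 + \left(144 + 961 + 930\right)\right) = 1607 \left(2814 + 2035\right) = 1607 \cdot 4849 = 7792343$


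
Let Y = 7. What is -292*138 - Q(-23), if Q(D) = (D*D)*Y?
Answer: -43999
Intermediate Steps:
Q(D) = 7*D² (Q(D) = (D*D)*7 = D²*7 = 7*D²)
-292*138 - Q(-23) = -292*138 - 7*(-23)² = -40296 - 7*529 = -40296 - 1*3703 = -40296 - 3703 = -43999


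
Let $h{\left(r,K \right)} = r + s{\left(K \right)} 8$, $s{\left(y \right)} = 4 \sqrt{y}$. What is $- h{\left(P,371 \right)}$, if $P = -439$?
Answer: $439 - 32 \sqrt{371} \approx -177.36$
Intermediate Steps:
$h{\left(r,K \right)} = r + 32 \sqrt{K}$ ($h{\left(r,K \right)} = r + 4 \sqrt{K} 8 = r + 32 \sqrt{K}$)
$- h{\left(P,371 \right)} = - (-439 + 32 \sqrt{371}) = 439 - 32 \sqrt{371}$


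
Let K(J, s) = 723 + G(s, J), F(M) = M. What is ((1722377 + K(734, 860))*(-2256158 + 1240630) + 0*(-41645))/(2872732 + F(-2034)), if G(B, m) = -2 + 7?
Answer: -874930687220/1435349 ≈ -6.0956e+5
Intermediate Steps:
G(B, m) = 5
K(J, s) = 728 (K(J, s) = 723 + 5 = 728)
((1722377 + K(734, 860))*(-2256158 + 1240630) + 0*(-41645))/(2872732 + F(-2034)) = ((1722377 + 728)*(-2256158 + 1240630) + 0*(-41645))/(2872732 - 2034) = (1723105*(-1015528) + 0)/2870698 = (-1749861374440 + 0)*(1/2870698) = -1749861374440*1/2870698 = -874930687220/1435349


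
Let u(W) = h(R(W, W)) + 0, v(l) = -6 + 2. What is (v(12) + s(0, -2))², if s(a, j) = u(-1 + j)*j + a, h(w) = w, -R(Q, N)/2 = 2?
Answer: 16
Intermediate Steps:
R(Q, N) = -4 (R(Q, N) = -2*2 = -4)
v(l) = -4
u(W) = -4 (u(W) = -4 + 0 = -4)
s(a, j) = a - 4*j (s(a, j) = -4*j + a = a - 4*j)
(v(12) + s(0, -2))² = (-4 + (0 - 4*(-2)))² = (-4 + (0 + 8))² = (-4 + 8)² = 4² = 16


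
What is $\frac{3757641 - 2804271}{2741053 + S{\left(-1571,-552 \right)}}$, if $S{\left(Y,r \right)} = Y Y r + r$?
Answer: $- \frac{953370}{1359618131} \approx -0.0007012$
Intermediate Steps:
$S{\left(Y,r \right)} = r + r Y^{2}$ ($S{\left(Y,r \right)} = Y^{2} r + r = r Y^{2} + r = r + r Y^{2}$)
$\frac{3757641 - 2804271}{2741053 + S{\left(-1571,-552 \right)}} = \frac{3757641 - 2804271}{2741053 - 552 \left(1 + \left(-1571\right)^{2}\right)} = \frac{953370}{2741053 - 552 \left(1 + 2468041\right)} = \frac{953370}{2741053 - 1362359184} = \frac{953370}{-1359618131} = 953370 \left(- \frac{1}{1359618131}\right) = - \frac{953370}{1359618131}$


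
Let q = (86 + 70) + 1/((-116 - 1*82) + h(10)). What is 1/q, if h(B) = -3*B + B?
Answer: 218/34007 ≈ 0.0064104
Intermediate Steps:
h(B) = -2*B
q = 34007/218 (q = (86 + 70) + 1/((-116 - 1*82) - 2*10) = 156 + 1/((-116 - 82) - 20) = 156 + 1/(-198 - 20) = 156 + 1/(-218) = 156 - 1/218 = 34007/218 ≈ 156.00)
1/q = 1/(34007/218) = 218/34007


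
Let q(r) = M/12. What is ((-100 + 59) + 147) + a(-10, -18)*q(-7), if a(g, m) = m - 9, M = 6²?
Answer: 25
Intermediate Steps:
M = 36
a(g, m) = -9 + m
q(r) = 3 (q(r) = 36/12 = 36*(1/12) = 3)
((-100 + 59) + 147) + a(-10, -18)*q(-7) = ((-100 + 59) + 147) + (-9 - 18)*3 = (-41 + 147) - 27*3 = 106 - 81 = 25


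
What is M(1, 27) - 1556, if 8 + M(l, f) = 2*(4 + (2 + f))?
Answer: -1498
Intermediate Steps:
M(l, f) = 4 + 2*f (M(l, f) = -8 + 2*(4 + (2 + f)) = -8 + 2*(6 + f) = -8 + (12 + 2*f) = 4 + 2*f)
M(1, 27) - 1556 = (4 + 2*27) - 1556 = (4 + 54) - 1556 = 58 - 1556 = -1498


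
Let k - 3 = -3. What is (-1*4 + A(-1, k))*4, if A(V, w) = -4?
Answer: -32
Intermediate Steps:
k = 0 (k = 3 - 3 = 0)
(-1*4 + A(-1, k))*4 = (-1*4 - 4)*4 = (-4 - 4)*4 = -8*4 = -32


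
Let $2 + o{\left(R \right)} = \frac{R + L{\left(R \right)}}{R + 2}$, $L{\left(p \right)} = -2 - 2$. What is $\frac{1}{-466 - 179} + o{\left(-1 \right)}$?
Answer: $- \frac{4516}{645} \approx -7.0015$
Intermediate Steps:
$L{\left(p \right)} = -4$ ($L{\left(p \right)} = -2 - 2 = -4$)
$o{\left(R \right)} = -2 + \frac{-4 + R}{2 + R}$ ($o{\left(R \right)} = -2 + \frac{R - 4}{R + 2} = -2 + \frac{-4 + R}{2 + R}$)
$\frac{1}{-466 - 179} + o{\left(-1 \right)} = \frac{1}{-466 - 179} + \frac{-8 - -1}{2 - 1} = \frac{1}{-645} + \frac{-8 + 1}{1} = - \frac{1}{645} + 1 \left(-7\right) = - \frac{1}{645} - 7 = - \frac{4516}{645}$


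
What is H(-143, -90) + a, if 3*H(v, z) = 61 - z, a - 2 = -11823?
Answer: -35312/3 ≈ -11771.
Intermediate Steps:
a = -11821 (a = 2 - 11823 = -11821)
H(v, z) = 61/3 - z/3 (H(v, z) = (61 - z)/3 = 61/3 - z/3)
H(-143, -90) + a = (61/3 - ⅓*(-90)) - 11821 = (61/3 + 30) - 11821 = 151/3 - 11821 = -35312/3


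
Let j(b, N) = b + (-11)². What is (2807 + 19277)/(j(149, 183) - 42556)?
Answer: -11042/21143 ≈ -0.52225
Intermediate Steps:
j(b, N) = 121 + b (j(b, N) = b + 121 = 121 + b)
(2807 + 19277)/(j(149, 183) - 42556) = (2807 + 19277)/((121 + 149) - 42556) = 22084/(270 - 42556) = 22084/(-42286) = 22084*(-1/42286) = -11042/21143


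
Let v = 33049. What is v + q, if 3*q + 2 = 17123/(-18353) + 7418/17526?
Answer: 15945144547583/482482017 ≈ 33048.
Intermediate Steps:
q = -403632250/482482017 (q = -⅔ + (17123/(-18353) + 7418/17526)/3 = -⅔ + (17123*(-1/18353) + 7418*(1/17526))/3 = -⅔ + (-17123/18353 + 3709/8763)/3 = -⅔ + (⅓)*(-81977572/160827339) = -⅔ - 81977572/482482017 = -403632250/482482017 ≈ -0.83657)
v + q = 33049 - 403632250/482482017 = 15945144547583/482482017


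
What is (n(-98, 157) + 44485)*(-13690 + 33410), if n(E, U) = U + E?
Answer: 878407680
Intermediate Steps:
n(E, U) = E + U
(n(-98, 157) + 44485)*(-13690 + 33410) = ((-98 + 157) + 44485)*(-13690 + 33410) = (59 + 44485)*19720 = 44544*19720 = 878407680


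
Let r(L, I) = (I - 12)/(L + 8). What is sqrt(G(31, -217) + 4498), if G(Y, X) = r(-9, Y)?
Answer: sqrt(4479) ≈ 66.925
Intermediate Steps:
r(L, I) = (-12 + I)/(8 + L)
G(Y, X) = 12 - Y (G(Y, X) = (-12 + Y)/(8 - 9) = (-12 + Y)/(-1) = -(-12 + Y) = 12 - Y)
sqrt(G(31, -217) + 4498) = sqrt((12 - 1*31) + 4498) = sqrt((12 - 31) + 4498) = sqrt(-19 + 4498) = sqrt(4479)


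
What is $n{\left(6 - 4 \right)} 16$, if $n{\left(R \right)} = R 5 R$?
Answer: $320$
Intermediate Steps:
$n{\left(R \right)} = 5 R^{2}$ ($n{\left(R \right)} = 5 R R = 5 R^{2}$)
$n{\left(6 - 4 \right)} 16 = 5 \left(6 - 4\right)^{2} \cdot 16 = 5 \cdot 2^{2} \cdot 16 = 5 \cdot 4 \cdot 16 = 20 \cdot 16 = 320$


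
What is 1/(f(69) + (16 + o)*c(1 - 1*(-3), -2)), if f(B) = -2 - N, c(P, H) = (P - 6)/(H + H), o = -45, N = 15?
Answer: -2/63 ≈ -0.031746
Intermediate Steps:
c(P, H) = (-6 + P)/(2*H) (c(P, H) = (-6 + P)/((2*H)) = (-6 + P)*(1/(2*H)) = (-6 + P)/(2*H))
f(B) = -17 (f(B) = -2 - 1*15 = -2 - 15 = -17)
1/(f(69) + (16 + o)*c(1 - 1*(-3), -2)) = 1/(-17 + (16 - 45)*((½)*(-6 + (1 - 1*(-3)))/(-2))) = 1/(-17 - 29*(-1)*(-6 + (1 + 3))/(2*2)) = 1/(-17 - 29*(-1)*(-6 + 4)/(2*2)) = 1/(-17 - 29*(-1)*(-2)/(2*2)) = 1/(-17 - 29*½) = 1/(-17 - 29/2) = 1/(-63/2) = -2/63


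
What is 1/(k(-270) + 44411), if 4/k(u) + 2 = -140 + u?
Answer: 103/4574332 ≈ 2.2517e-5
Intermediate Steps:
k(u) = 4/(-142 + u) (k(u) = 4/(-2 + (-140 + u)) = 4/(-142 + u))
1/(k(-270) + 44411) = 1/(4/(-142 - 270) + 44411) = 1/(4/(-412) + 44411) = 1/(4*(-1/412) + 44411) = 1/(-1/103 + 44411) = 1/(4574332/103) = 103/4574332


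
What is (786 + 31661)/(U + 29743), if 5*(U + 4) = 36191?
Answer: 162235/184886 ≈ 0.87749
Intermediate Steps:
U = 36171/5 (U = -4 + (1/5)*36191 = -4 + 36191/5 = 36171/5 ≈ 7234.2)
(786 + 31661)/(U + 29743) = (786 + 31661)/(36171/5 + 29743) = 32447/(184886/5) = 32447*(5/184886) = 162235/184886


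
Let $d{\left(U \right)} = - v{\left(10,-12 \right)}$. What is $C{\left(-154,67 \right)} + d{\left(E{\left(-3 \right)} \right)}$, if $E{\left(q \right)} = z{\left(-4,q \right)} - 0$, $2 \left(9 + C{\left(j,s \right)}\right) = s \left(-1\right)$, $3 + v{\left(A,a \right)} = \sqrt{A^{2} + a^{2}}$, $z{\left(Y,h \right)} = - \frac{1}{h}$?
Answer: $- \frac{79}{2} - 2 \sqrt{61} \approx -55.12$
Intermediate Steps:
$v{\left(A,a \right)} = -3 + \sqrt{A^{2} + a^{2}}$
$C{\left(j,s \right)} = -9 - \frac{s}{2}$ ($C{\left(j,s \right)} = -9 + \frac{s \left(-1\right)}{2} = -9 + \frac{\left(-1\right) s}{2} = -9 - \frac{s}{2}$)
$E{\left(q \right)} = - \frac{1}{q}$ ($E{\left(q \right)} = - \frac{1}{q} - 0 = - \frac{1}{q} + 0 = - \frac{1}{q}$)
$d{\left(U \right)} = 3 - 2 \sqrt{61}$ ($d{\left(U \right)} = - (-3 + \sqrt{10^{2} + \left(-12\right)^{2}}) = - (-3 + \sqrt{100 + 144}) = - (-3 + \sqrt{244}) = - (-3 + 2 \sqrt{61}) = 3 - 2 \sqrt{61}$)
$C{\left(-154,67 \right)} + d{\left(E{\left(-3 \right)} \right)} = \left(-9 - \frac{67}{2}\right) + \left(3 - 2 \sqrt{61}\right) = - \frac{85}{2} + \left(3 - 2 \sqrt{61}\right) = - \frac{79}{2} - 2 \sqrt{61}$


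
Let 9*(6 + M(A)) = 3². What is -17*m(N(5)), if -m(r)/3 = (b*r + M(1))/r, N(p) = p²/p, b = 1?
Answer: 0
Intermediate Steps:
M(A) = -5 (M(A) = -6 + (⅑)*3² = -6 + (⅑)*9 = -6 + 1 = -5)
N(p) = p
m(r) = -3*(-5 + r)/r (m(r) = -3*(1*r - 5)/r = -3*(r - 5)/r = -3*(-5 + r)/r)
-17*m(N(5)) = -17*(-3 + 15/5) = -17*(-3 + 15*(⅕)) = -17*(-3 + 3) = -17*0 = 0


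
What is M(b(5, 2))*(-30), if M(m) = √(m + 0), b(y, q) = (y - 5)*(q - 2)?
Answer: 0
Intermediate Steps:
b(y, q) = (-5 + y)*(-2 + q)
M(m) = √m
M(b(5, 2))*(-30) = √(10 - 5*2 - 2*5 + 2*5)*(-30) = √(10 - 10 - 10 + 10)*(-30) = √0*(-30) = 0*(-30) = 0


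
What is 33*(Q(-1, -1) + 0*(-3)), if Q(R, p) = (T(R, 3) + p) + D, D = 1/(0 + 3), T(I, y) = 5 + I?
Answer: 110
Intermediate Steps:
D = 1/3 ≈ 0.33333
Q(R, p) = 16/3 + R + p (Q(R, p) = ((5 + R) + p) + 1/3 = (5 + R + p) + 1/3 = 16/3 + R + p)
33*(Q(-1, -1) + 0*(-3)) = 33*((16/3 - 1 - 1) + 0*(-3)) = 33*(10/3 + 0) = 33*(10/3) = 110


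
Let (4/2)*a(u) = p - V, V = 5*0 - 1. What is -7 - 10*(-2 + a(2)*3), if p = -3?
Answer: 43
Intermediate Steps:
V = -1 (V = 0 - 1 = -1)
a(u) = -1 (a(u) = (-3 - 1*(-1))/2 = (-3 + 1)/2 = (½)*(-2) = -1)
-7 - 10*(-2 + a(2)*3) = -7 - 10*(-2 - 1*3) = -7 - 10*(-2 - 3) = -7 - 10*(-5) = -7 + 50 = 43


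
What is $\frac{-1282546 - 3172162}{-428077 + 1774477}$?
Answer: $- \frac{1113677}{336600} \approx -3.3086$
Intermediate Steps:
$\frac{-1282546 - 3172162}{-428077 + 1774477} = - \frac{4454708}{1346400} = \left(-4454708\right) \frac{1}{1346400} = - \frac{1113677}{336600}$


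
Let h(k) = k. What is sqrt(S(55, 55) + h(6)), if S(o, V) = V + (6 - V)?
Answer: 2*sqrt(3) ≈ 3.4641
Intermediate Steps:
S(o, V) = 6
sqrt(S(55, 55) + h(6)) = sqrt(6 + 6) = sqrt(12) = 2*sqrt(3)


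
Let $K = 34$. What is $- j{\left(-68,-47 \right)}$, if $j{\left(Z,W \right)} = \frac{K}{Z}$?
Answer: $\frac{1}{2} \approx 0.5$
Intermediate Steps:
$j{\left(Z,W \right)} = \frac{34}{Z}$
$- j{\left(-68,-47 \right)} = - \frac{34}{-68} = - \frac{34 \left(-1\right)}{68} = \left(-1\right) \left(- \frac{1}{2}\right) = \frac{1}{2}$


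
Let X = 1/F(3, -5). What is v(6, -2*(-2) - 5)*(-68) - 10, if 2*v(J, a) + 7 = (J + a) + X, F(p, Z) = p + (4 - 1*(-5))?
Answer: 331/6 ≈ 55.167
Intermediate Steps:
F(p, Z) = 9 + p (F(p, Z) = p + (4 + 5) = p + 9 = 9 + p)
X = 1/12 (X = 1/(9 + 3) = 1/12 ≈ 0.083333)
v(J, a) = -83/24 + J/2 + a/2 (v(J, a) = -7/2 + ((J + a) + 1/12)/2 = -7/2 + (1/12 + J + a)/2 = -7/2 + (1/24 + J/2 + a/2) = -83/24 + J/2 + a/2)
v(6, -2*(-2) - 5)*(-68) - 10 = (-83/24 + (½)*6 + (-2*(-2) - 5)/2)*(-68) - 10 = (-83/24 + 3 + (4 - 5)/2)*(-68) - 10 = (-83/24 + 3 + (½)*(-1))*(-68) - 10 = (-83/24 + 3 - ½)*(-68) - 10 = -23/24*(-68) - 10 = 391/6 - 10 = 331/6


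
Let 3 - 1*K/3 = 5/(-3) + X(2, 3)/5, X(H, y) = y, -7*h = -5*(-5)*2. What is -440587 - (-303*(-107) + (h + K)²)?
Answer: -579466129/1225 ≈ -4.7303e+5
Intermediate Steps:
h = -50/7 (h = -(-5*(-5))*2/7 = -25*2/7 = -⅐*50 = -50/7 ≈ -7.1429)
K = 61/5 (K = 9 - 3*(5/(-3) + 3/5) = 9 - 3*(5*(-⅓) + 3*(⅕)) = 9 - 3*(-5/3 + ⅗) = 9 - 3*(-16/15) = 9 + 16/5 = 61/5 ≈ 12.200)
-440587 - (-303*(-107) + (h + K)²) = -440587 - (-303*(-107) + (-50/7 + 61/5)²) = -440587 - (32421 + (177/35)²) = -440587 - (32421 + 31329/1225) = -440587 - 1*39747054/1225 = -440587 - 39747054/1225 = -579466129/1225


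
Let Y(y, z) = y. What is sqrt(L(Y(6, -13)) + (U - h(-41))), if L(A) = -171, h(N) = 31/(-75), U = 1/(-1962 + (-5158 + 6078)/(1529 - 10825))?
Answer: 2*I*sqrt(49879602265270173)/34199385 ≈ 13.061*I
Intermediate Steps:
U = -1162/2279959 (U = 1/(-1962 + 920/(-9296)) = 1/(-1962 + 920*(-1/9296)) = 1/(-1962 - 115/1162) = 1/(-2279959/1162) = -1162/2279959 ≈ -0.00050966)
h(N) = -31/75 (h(N) = 31*(-1/75) = -31/75)
sqrt(L(Y(6, -13)) + (U - h(-41))) = sqrt(-171 + (-1162/2279959 - 1*(-31/75))) = sqrt(-171 + (-1162/2279959 + 31/75)) = sqrt(-171 + 70591579/170996925) = sqrt(-29169882596/170996925) = 2*I*sqrt(49879602265270173)/34199385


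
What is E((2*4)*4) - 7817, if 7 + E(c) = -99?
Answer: -7923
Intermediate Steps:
E(c) = -106 (E(c) = -7 - 99 = -106)
E((2*4)*4) - 7817 = -106 - 7817 = -7923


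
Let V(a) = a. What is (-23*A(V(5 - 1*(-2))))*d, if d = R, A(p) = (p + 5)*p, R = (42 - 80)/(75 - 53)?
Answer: 36708/11 ≈ 3337.1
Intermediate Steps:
R = -19/11 (R = -38/22 = -38*1/22 = -19/11 ≈ -1.7273)
A(p) = p*(5 + p) (A(p) = (5 + p)*p = p*(5 + p))
d = -19/11 ≈ -1.7273
(-23*A(V(5 - 1*(-2))))*d = -23*(5 - 1*(-2))*(5 + (5 - 1*(-2)))*(-19/11) = -23*(5 + 2)*(5 + (5 + 2))*(-19/11) = -161*(5 + 7)*(-19/11) = -161*12*(-19/11) = -23*84*(-19/11) = -1932*(-19/11) = 36708/11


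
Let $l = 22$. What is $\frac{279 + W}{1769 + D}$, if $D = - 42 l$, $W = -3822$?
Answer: $- \frac{3543}{845} \approx -4.1929$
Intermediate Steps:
$D = -924$ ($D = \left(-42\right) 22 = -924$)
$\frac{279 + W}{1769 + D} = \frac{279 - 3822}{1769 - 924} = - \frac{3543}{845}$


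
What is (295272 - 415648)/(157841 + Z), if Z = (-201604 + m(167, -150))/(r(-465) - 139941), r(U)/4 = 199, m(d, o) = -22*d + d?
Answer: -2093714815/2745373882 ≈ -0.76263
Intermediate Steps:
m(d, o) = -21*d
r(U) = 796 (r(U) = 4*199 = 796)
Z = 205111/139145 (Z = (-201604 - 21*167)/(796 - 139941) = (-201604 - 3507)/(-139145) = -205111*(-1/139145) = 205111/139145 ≈ 1.4741)
(295272 - 415648)/(157841 + Z) = (295272 - 415648)/(157841 + 205111/139145) = -120376/21962991056/139145 = -120376*139145/21962991056 = -2093714815/2745373882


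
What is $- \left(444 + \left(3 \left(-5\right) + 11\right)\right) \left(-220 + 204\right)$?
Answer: $7040$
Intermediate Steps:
$- \left(444 + \left(3 \left(-5\right) + 11\right)\right) \left(-220 + 204\right) = - \left(444 + \left(-15 + 11\right)\right) \left(-16\right) = - \left(444 - 4\right) \left(-16\right) = - 440 \left(-16\right) = \left(-1\right) \left(-7040\right) = 7040$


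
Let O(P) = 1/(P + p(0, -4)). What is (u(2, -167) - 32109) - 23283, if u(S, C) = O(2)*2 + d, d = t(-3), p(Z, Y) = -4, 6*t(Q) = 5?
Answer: -332353/6 ≈ -55392.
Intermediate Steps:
t(Q) = ⅚ (t(Q) = (⅙)*5 = ⅚)
d = ⅚ ≈ 0.83333
O(P) = 1/(-4 + P) (O(P) = 1/(P - 4) = 1/(-4 + P))
u(S, C) = -⅙ (u(S, C) = 2/(-4 + 2) + ⅚ = 2/(-2) + ⅚ = -½*2 + ⅚ = -1 + ⅚ = -⅙)
(u(2, -167) - 32109) - 23283 = (-⅙ - 32109) - 23283 = -192655/6 - 23283 = -332353/6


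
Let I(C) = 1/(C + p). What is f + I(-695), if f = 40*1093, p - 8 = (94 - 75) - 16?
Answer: 29904479/684 ≈ 43720.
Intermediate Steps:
p = 11 (p = 8 + ((94 - 75) - 16) = 8 + (19 - 16) = 8 + 3 = 11)
f = 43720
I(C) = 1/(11 + C) (I(C) = 1/(C + 11) = 1/(11 + C))
f + I(-695) = 43720 + 1/(11 - 695) = 43720 + 1/(-684) = 43720 - 1/684 = 29904479/684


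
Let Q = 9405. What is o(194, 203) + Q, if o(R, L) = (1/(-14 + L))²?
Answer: 335956006/35721 ≈ 9405.0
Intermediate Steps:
o(R, L) = (-14 + L)⁻²
o(194, 203) + Q = (-14 + 203)⁻² + 9405 = 189⁻² + 9405 = 1/35721 + 9405 = 335956006/35721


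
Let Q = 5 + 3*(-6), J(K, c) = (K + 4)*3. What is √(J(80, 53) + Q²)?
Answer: √421 ≈ 20.518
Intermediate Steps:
J(K, c) = 12 + 3*K (J(K, c) = (4 + K)*3 = 12 + 3*K)
Q = -13 (Q = 5 - 18 = -13)
√(J(80, 53) + Q²) = √((12 + 3*80) + (-13)²) = √((12 + 240) + 169) = √(252 + 169) = √421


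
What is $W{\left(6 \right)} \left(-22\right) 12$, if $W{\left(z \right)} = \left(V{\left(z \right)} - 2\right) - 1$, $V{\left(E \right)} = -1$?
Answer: $1056$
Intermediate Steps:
$W{\left(z \right)} = -4$ ($W{\left(z \right)} = \left(-1 - 2\right) - 1 = -3 - 1 = -4$)
$W{\left(6 \right)} \left(-22\right) 12 = \left(-4\right) \left(-22\right) 12 = 88 \cdot 12 = 1056$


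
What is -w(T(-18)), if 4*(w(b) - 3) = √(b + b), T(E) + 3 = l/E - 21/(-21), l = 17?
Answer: -3 - I*√53/12 ≈ -3.0 - 0.60668*I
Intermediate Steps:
T(E) = -2 + 17/E (T(E) = -3 + (17/E - 21/(-21)) = -3 + (17/E - 21*(-1/21)) = -3 + (17/E + 1) = -3 + (1 + 17/E) = -2 + 17/E)
w(b) = 3 + √2*√b/4 (w(b) = 3 + √(b + b)/4 = 3 + √(2*b)/4 = 3 + (√2*√b)/4 = 3 + √2*√b/4)
-w(T(-18)) = -(3 + √2*√(-2 + 17/(-18))/4) = -(3 + √2*√(-2 + 17*(-1/18))/4) = -(3 + √2*√(-2 - 17/18)/4) = -(3 + √2*√(-53/18)/4) = -(3 + √2*(I*√106/6)/4) = -(3 + I*√53/12) = -3 - I*√53/12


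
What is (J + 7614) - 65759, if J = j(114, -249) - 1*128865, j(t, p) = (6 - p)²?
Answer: -121985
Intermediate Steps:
J = -63840 (J = (-6 - 249)² - 1*128865 = (-255)² - 128865 = 65025 - 128865 = -63840)
(J + 7614) - 65759 = (-63840 + 7614) - 65759 = -56226 - 65759 = -121985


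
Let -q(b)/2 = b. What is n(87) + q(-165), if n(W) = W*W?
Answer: 7899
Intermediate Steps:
q(b) = -2*b
n(W) = W²
n(87) + q(-165) = 87² - 2*(-165) = 7569 + 330 = 7899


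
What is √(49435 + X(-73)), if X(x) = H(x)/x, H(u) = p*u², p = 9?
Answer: 29*√58 ≈ 220.86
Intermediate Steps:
H(u) = 9*u²
X(x) = 9*x (X(x) = (9*x²)/x = 9*x)
√(49435 + X(-73)) = √(49435 + 9*(-73)) = √(49435 - 657) = √48778 = 29*√58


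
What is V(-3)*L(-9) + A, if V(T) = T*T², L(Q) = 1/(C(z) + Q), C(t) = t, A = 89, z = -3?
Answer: 365/4 ≈ 91.250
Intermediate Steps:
L(Q) = 1/(-3 + Q)
V(T) = T³
V(-3)*L(-9) + A = (-3)³/(-3 - 9) + 89 = -27/(-12) + 89 = -27*(-1/12) + 89 = 9/4 + 89 = 365/4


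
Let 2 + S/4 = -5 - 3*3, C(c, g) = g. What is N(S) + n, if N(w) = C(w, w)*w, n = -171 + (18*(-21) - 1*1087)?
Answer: 2460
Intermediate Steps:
S = -64 (S = -8 + 4*(-5 - 3*3) = -8 + 4*(-5 - 9) = -8 + 4*(-14) = -8 - 56 = -64)
n = -1636 (n = -171 + (-378 - 1087) = -171 - 1465 = -1636)
N(w) = w**2 (N(w) = w*w = w**2)
N(S) + n = (-64)**2 - 1636 = 4096 - 1636 = 2460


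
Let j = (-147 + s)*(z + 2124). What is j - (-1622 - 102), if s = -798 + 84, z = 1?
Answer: -1827901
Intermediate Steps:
s = -714
j = -1829625 (j = (-147 - 714)*(1 + 2124) = -861*2125 = -1829625)
j - (-1622 - 102) = -1829625 - (-1622 - 102) = -1829625 - 1*(-1724) = -1829625 + 1724 = -1827901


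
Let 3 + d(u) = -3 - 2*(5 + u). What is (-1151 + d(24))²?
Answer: 1476225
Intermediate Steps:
d(u) = -16 - 2*u (d(u) = -3 + (-3 - 2*(5 + u)) = -3 + (-3 + (-10 - 2*u)) = -3 + (-13 - 2*u) = -16 - 2*u)
(-1151 + d(24))² = (-1151 + (-16 - 2*24))² = (-1151 + (-16 - 48))² = (-1151 - 64)² = (-1215)² = 1476225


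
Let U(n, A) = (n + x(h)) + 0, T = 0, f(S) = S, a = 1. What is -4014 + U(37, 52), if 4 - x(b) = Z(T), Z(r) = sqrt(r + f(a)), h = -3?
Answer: -3974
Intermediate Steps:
Z(r) = sqrt(1 + r) (Z(r) = sqrt(r + 1) = sqrt(1 + r))
x(b) = 3 (x(b) = 4 - sqrt(1 + 0) = 4 - sqrt(1) = 4 - 1*1 = 4 - 1 = 3)
U(n, A) = 3 + n (U(n, A) = (n + 3) + 0 = (3 + n) + 0 = 3 + n)
-4014 + U(37, 52) = -4014 + (3 + 37) = -4014 + 40 = -3974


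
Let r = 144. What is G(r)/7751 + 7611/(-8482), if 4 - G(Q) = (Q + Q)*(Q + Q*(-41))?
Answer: 14011661227/65743982 ≈ 213.12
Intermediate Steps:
G(Q) = 4 + 80*Q² (G(Q) = 4 - (Q + Q)*(Q + Q*(-41)) = 4 - 2*Q*(Q - 41*Q) = 4 - 2*Q*(-40*Q) = 4 - (-80)*Q² = 4 + 80*Q²)
G(r)/7751 + 7611/(-8482) = (4 + 80*144²)/7751 + 7611/(-8482) = (4 + 80*20736)*(1/7751) + 7611*(-1/8482) = (4 + 1658880)*(1/7751) - 7611/8482 = 1658884*(1/7751) - 7611/8482 = 1658884/7751 - 7611/8482 = 14011661227/65743982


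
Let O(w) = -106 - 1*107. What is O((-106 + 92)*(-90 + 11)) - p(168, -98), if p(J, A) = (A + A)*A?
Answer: -19421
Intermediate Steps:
O(w) = -213 (O(w) = -106 - 107 = -213)
p(J, A) = 2*A² (p(J, A) = (2*A)*A = 2*A²)
O((-106 + 92)*(-90 + 11)) - p(168, -98) = -213 - 2*(-98)² = -213 - 2*9604 = -213 - 1*19208 = -213 - 19208 = -19421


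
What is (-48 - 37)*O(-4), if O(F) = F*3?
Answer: 1020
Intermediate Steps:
O(F) = 3*F
(-48 - 37)*O(-4) = (-48 - 37)*(3*(-4)) = -85*(-12) = 1020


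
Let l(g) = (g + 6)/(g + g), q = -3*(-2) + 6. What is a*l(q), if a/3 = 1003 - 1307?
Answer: -684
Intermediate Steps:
q = 12 (q = 6 + 6 = 12)
l(g) = (6 + g)/(2*g) (l(g) = (6 + g)/((2*g)) = (6 + g)*(1/(2*g)) = (6 + g)/(2*g))
a = -912 (a = 3*(1003 - 1307) = 3*(-304) = -912)
a*l(q) = -456*(6 + 12)/12 = -456*18/12 = -912*3/4 = -684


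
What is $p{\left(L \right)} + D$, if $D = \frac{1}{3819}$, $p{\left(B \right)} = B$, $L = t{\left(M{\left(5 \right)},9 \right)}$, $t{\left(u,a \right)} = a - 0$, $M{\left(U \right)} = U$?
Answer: $\frac{34372}{3819} \approx 9.0003$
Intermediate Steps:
$t{\left(u,a \right)} = a$ ($t{\left(u,a \right)} = a + 0 = a$)
$L = 9$
$D = \frac{1}{3819} \approx 0.00026185$
$p{\left(L \right)} + D = 9 + \frac{1}{3819} = \frac{34372}{3819}$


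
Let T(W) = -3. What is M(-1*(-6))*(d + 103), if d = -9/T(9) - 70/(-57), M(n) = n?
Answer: 12224/19 ≈ 643.37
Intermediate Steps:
d = 241/57 (d = -9/(-3) - 70/(-57) = -9*(-⅓) - 70*(-1/57) = 3 + 70/57 = 241/57 ≈ 4.2281)
M(-1*(-6))*(d + 103) = (-1*(-6))*(241/57 + 103) = 6*(6112/57) = 12224/19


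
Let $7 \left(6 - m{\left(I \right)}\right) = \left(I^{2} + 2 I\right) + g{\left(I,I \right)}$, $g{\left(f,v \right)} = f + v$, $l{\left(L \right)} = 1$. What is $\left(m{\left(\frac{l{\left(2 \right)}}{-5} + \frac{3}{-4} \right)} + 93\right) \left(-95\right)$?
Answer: $- \frac{5288821}{560} \approx -9444.3$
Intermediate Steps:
$m{\left(I \right)} = 6 - \frac{4 I}{7} - \frac{I^{2}}{7}$ ($m{\left(I \right)} = 6 - \frac{\left(I^{2} + 2 I\right) + \left(I + I\right)}{7} = 6 - \frac{\left(I^{2} + 2 I\right) + 2 I}{7} = 6 - \frac{I^{2} + 4 I}{7} = 6 - \left(\frac{I^{2}}{7} + \frac{4 I}{7}\right) = 6 - \frac{4 I}{7} - \frac{I^{2}}{7}$)
$\left(m{\left(\frac{l{\left(2 \right)}}{-5} + \frac{3}{-4} \right)} + 93\right) \left(-95\right) = \left(\left(6 - \frac{4 \left(1 \frac{1}{-5} + \frac{3}{-4}\right)}{7} - \frac{\left(1 \frac{1}{-5} + \frac{3}{-4}\right)^{2}}{7}\right) + 93\right) \left(-95\right) = \left(\left(6 - \frac{4 \left(1 \left(- \frac{1}{5}\right) + 3 \left(- \frac{1}{4}\right)\right)}{7} - \frac{\left(1 \left(- \frac{1}{5}\right) + 3 \left(- \frac{1}{4}\right)\right)^{2}}{7}\right) + 93\right) \left(-95\right) = \left(\left(6 - \frac{4 \left(- \frac{1}{5} - \frac{3}{4}\right)}{7} - \frac{\left(- \frac{1}{5} - \frac{3}{4}\right)^{2}}{7}\right) + 93\right) \left(-95\right) = \left(\left(6 - - \frac{19}{35} - \frac{\left(- \frac{19}{20}\right)^{2}}{7}\right) + 93\right) \left(-95\right) = \left(\left(6 + \frac{19}{35} - \frac{361}{2800}\right) + 93\right) \left(-95\right) = \left(\frac{17959}{2800} + 93\right) \left(-95\right) = \frac{278359}{2800} \left(-95\right) = - \frac{5288821}{560}$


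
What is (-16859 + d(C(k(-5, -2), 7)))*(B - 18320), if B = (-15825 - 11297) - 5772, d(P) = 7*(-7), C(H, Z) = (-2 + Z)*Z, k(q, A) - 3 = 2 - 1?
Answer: 865926312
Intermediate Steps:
k(q, A) = 4 (k(q, A) = 3 + (2 - 1) = 3 + 1 = 4)
C(H, Z) = Z*(-2 + Z)
d(P) = -49
B = -32894 (B = -27122 - 5772 = -32894)
(-16859 + d(C(k(-5, -2), 7)))*(B - 18320) = (-16859 - 49)*(-32894 - 18320) = -16908*(-51214) = 865926312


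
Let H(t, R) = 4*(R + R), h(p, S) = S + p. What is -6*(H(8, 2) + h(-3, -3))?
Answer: -60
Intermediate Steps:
H(t, R) = 8*R (H(t, R) = 4*(2*R) = 8*R)
-6*(H(8, 2) + h(-3, -3)) = -6*(8*2 + (-3 - 3)) = -6*(16 - 6) = -6*10 = -60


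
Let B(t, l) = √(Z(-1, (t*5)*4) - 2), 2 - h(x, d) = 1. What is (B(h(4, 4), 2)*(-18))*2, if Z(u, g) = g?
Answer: -108*√2 ≈ -152.74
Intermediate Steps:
h(x, d) = 1 (h(x, d) = 2 - 1*1 = 2 - 1 = 1)
B(t, l) = √(-2 + 20*t) (B(t, l) = √((t*5)*4 - 2) = √((5*t)*4 - 2) = √(20*t - 2) = √(-2 + 20*t))
(B(h(4, 4), 2)*(-18))*2 = (√(-2 + 20*1)*(-18))*2 = (√(-2 + 20)*(-18))*2 = (√18*(-18))*2 = ((3*√2)*(-18))*2 = -54*√2*2 = -108*√2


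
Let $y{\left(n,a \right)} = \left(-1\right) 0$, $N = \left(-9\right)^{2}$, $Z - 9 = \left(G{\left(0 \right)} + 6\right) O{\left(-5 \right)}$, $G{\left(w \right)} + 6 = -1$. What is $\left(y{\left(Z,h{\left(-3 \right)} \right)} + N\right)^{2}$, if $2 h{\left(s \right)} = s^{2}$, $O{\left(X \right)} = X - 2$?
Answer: $6561$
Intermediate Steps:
$O{\left(X \right)} = -2 + X$
$G{\left(w \right)} = -7$ ($G{\left(w \right)} = -6 - 1 = -7$)
$h{\left(s \right)} = \frac{s^{2}}{2}$
$Z = 16$ ($Z = 9 + \left(-7 + 6\right) \left(-2 - 5\right) = 9 - -7 = 9 + 7 = 16$)
$N = 81$
$y{\left(n,a \right)} = 0$
$\left(y{\left(Z,h{\left(-3 \right)} \right)} + N\right)^{2} = \left(0 + 81\right)^{2} = 81^{2} = 6561$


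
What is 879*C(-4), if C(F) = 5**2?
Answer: 21975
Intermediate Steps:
C(F) = 25
879*C(-4) = 879*25 = 21975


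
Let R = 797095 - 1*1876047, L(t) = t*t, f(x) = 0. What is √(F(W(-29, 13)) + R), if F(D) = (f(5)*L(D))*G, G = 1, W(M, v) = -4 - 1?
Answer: 2*I*√269738 ≈ 1038.7*I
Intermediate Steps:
W(M, v) = -5
L(t) = t²
R = -1078952 (R = 797095 - 1876047 = -1078952)
F(D) = 0 (F(D) = (0*D²)*1 = 0*1 = 0)
√(F(W(-29, 13)) + R) = √(0 - 1078952) = √(-1078952) = 2*I*√269738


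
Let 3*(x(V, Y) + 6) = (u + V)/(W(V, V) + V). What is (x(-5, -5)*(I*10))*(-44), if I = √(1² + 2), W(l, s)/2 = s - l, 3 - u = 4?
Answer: 2464*√3 ≈ 4267.8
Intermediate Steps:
u = -1 (u = 3 - 1*4 = 3 - 4 = -1)
W(l, s) = -2*l + 2*s (W(l, s) = 2*(s - l) = -2*l + 2*s)
x(V, Y) = -6 + (-1 + V)/(3*V) (x(V, Y) = -6 + ((-1 + V)/((-2*V + 2*V) + V))/3 = -6 + ((-1 + V)/(0 + V))/3 = -6 + ((-1 + V)/V)/3 = -6 + (-1 + V)/(3*V))
I = √3 (I = √(1 + 2) = √3 ≈ 1.7320)
(x(-5, -5)*(I*10))*(-44) = (((⅓)*(-1 - 17*(-5))/(-5))*(√3*10))*(-44) = (((⅓)*(-⅕)*(-1 + 85))*(10*√3))*(-44) = (((⅓)*(-⅕)*84)*(10*√3))*(-44) = -56*√3*(-44) = 2464*√3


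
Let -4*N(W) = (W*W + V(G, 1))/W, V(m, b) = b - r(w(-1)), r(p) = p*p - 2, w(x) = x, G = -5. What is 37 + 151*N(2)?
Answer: -305/4 ≈ -76.250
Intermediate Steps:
r(p) = -2 + p² (r(p) = p² - 2 = -2 + p²)
V(m, b) = 1 + b (V(m, b) = b - (-2 + (-1)²) = b - (-2 + 1) = b - 1*(-1) = b + 1 = 1 + b)
N(W) = -(2 + W²)/(4*W) (N(W) = -(W*W + (1 + 1))/(4*W) = -(W² + 2)/(4*W) = -(2 + W²)/(4*W))
37 + 151*N(2) = 37 + 151*((¼)*(-2 - 1*2²)/2) = 37 + 151*((¼)*(½)*(-2 - 1*4)) = 37 + 151*((¼)*(½)*(-2 - 4)) = 37 + 151*((¼)*(½)*(-6)) = 37 + 151*(-¾) = 37 - 453/4 = -305/4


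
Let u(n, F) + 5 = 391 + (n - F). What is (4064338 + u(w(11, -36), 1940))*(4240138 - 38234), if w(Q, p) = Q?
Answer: 17071474561680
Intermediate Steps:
u(n, F) = 386 + n - F (u(n, F) = -5 + (391 + (n - F)) = -5 + (391 + n - F) = 386 + n - F)
(4064338 + u(w(11, -36), 1940))*(4240138 - 38234) = (4064338 + (386 + 11 - 1*1940))*(4240138 - 38234) = (4064338 + (386 + 11 - 1940))*4201904 = (4064338 - 1543)*4201904 = 4062795*4201904 = 17071474561680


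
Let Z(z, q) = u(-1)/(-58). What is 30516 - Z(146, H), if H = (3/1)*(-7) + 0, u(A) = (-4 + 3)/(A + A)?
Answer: 3539857/116 ≈ 30516.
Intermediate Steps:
u(A) = -1/(2*A)
H = -21 (H = (3*1)*(-7) + 0 = 3*(-7) + 0 = -21 + 0 = -21)
Z(z, q) = -1/116 (Z(z, q) = -½/(-1)/(-58) = -½*(-1)*(-1/58) = (½)*(-1/58) = -1/116)
30516 - Z(146, H) = 30516 - 1*(-1/116) = 30516 + 1/116 = 3539857/116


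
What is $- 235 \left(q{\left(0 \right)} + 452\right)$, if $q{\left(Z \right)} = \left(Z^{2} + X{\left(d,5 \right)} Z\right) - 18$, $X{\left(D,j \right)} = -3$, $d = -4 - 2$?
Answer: $-101990$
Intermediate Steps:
$d = -6$
$q{\left(Z \right)} = -18 + Z^{2} - 3 Z$ ($q{\left(Z \right)} = \left(Z^{2} - 3 Z\right) - 18 = -18 + Z^{2} - 3 Z$)
$- 235 \left(q{\left(0 \right)} + 452\right) = - 235 \left(\left(-18 + 0^{2} - 0\right) + 452\right) = - 235 \left(\left(-18 + 0 + 0\right) + 452\right) = - 235 \left(-18 + 452\right) = \left(-235\right) 434 = -101990$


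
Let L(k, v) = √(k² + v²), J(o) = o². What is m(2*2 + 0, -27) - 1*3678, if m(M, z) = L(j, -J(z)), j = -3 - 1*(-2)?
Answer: -3678 + √531442 ≈ -2949.0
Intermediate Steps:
j = -1 (j = -3 + 2 = -1)
m(M, z) = √(1 + z⁴) (m(M, z) = √((-1)² + (-z²)²) = √(1 + z⁴))
m(2*2 + 0, -27) - 1*3678 = √(1 + (-27)⁴) - 1*3678 = √(1 + 531441) - 3678 = √531442 - 3678 = -3678 + √531442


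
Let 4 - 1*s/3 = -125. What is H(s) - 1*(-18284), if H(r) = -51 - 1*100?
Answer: 18133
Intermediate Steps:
s = 387 (s = 12 - 3*(-125) = 12 + 375 = 387)
H(r) = -151 (H(r) = -51 - 100 = -151)
H(s) - 1*(-18284) = -151 - 1*(-18284) = -151 + 18284 = 18133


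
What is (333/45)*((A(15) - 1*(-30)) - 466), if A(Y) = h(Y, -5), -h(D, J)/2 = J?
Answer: -15762/5 ≈ -3152.4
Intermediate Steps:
h(D, J) = -2*J
A(Y) = 10 (A(Y) = -2*(-5) = 10)
(333/45)*((A(15) - 1*(-30)) - 466) = (333/45)*((10 - 1*(-30)) - 466) = (333*(1/45))*((10 + 30) - 466) = 37*(40 - 466)/5 = (37/5)*(-426) = -15762/5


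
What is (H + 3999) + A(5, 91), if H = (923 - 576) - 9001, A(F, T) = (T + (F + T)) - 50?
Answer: -4518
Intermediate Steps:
A(F, T) = -50 + F + 2*T (A(F, T) = (F + 2*T) - 50 = -50 + F + 2*T)
H = -8654 (H = 347 - 9001 = -8654)
(H + 3999) + A(5, 91) = (-8654 + 3999) + (-50 + 5 + 2*91) = -4655 + (-50 + 5 + 182) = -4655 + 137 = -4518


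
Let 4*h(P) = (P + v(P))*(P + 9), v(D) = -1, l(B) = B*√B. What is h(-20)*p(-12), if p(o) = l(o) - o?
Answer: 693 - 1386*I*√3 ≈ 693.0 - 2400.6*I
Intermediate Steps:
l(B) = B^(3/2)
p(o) = o^(3/2) - o
h(P) = (-1 + P)*(9 + P)/4 (h(P) = ((P - 1)*(P + 9))/4 = ((-1 + P)*(9 + P))/4 = (-1 + P)*(9 + P)/4)
h(-20)*p(-12) = (-9/4 + 2*(-20) + (¼)*(-20)²)*((-12)^(3/2) - 1*(-12)) = (-9/4 - 40 + (¼)*400)*(-24*I*√3 + 12) = (-9/4 - 40 + 100)*(12 - 24*I*√3) = 231*(12 - 24*I*√3)/4 = 693 - 1386*I*√3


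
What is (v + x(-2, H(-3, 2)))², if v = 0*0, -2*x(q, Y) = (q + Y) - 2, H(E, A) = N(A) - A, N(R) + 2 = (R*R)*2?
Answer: 0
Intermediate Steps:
N(R) = -2 + 2*R² (N(R) = -2 + (R*R)*2 = -2 + R²*2 = -2 + 2*R²)
H(E, A) = -2 - A + 2*A² (H(E, A) = (-2 + 2*A²) - A = -2 - A + 2*A²)
x(q, Y) = 1 - Y/2 - q/2 (x(q, Y) = -((q + Y) - 2)/2 = -((Y + q) - 2)/2 = -(-2 + Y + q)/2 = 1 - Y/2 - q/2)
v = 0
(v + x(-2, H(-3, 2)))² = (0 + (1 - (-2 - 1*2 + 2*2²)/2 - ½*(-2)))² = (0 + (1 - (-2 - 2 + 2*4)/2 + 1))² = (0 + (1 - (-2 - 2 + 8)/2 + 1))² = (0 + (1 - ½*4 + 1))² = (0 + (1 - 2 + 1))² = (0 + 0)² = 0² = 0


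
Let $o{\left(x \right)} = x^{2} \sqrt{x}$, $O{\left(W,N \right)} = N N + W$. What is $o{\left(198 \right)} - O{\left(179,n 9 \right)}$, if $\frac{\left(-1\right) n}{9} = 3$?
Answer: $-59228 + 117612 \sqrt{22} \approx 4.9242 \cdot 10^{5}$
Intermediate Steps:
$n = -27$ ($n = \left(-9\right) 3 = -27$)
$O{\left(W,N \right)} = W + N^{2}$ ($O{\left(W,N \right)} = N^{2} + W = W + N^{2}$)
$o{\left(x \right)} = x^{\frac{5}{2}}$
$o{\left(198 \right)} - O{\left(179,n 9 \right)} = 198^{\frac{5}{2}} - \left(179 + \left(\left(-27\right) 9\right)^{2}\right) = 117612 \sqrt{22} - \left(179 + \left(-243\right)^{2}\right) = 117612 \sqrt{22} - \left(179 + 59049\right) = 117612 \sqrt{22} - 59228 = -59228 + 117612 \sqrt{22}$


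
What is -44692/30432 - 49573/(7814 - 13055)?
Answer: 35399299/4430392 ≈ 7.9901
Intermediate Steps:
-44692/30432 - 49573/(7814 - 13055) = -44692*1/30432 - 49573/(-5241) = -11173/7608 - 49573*(-1/5241) = -11173/7608 + 49573/5241 = 35399299/4430392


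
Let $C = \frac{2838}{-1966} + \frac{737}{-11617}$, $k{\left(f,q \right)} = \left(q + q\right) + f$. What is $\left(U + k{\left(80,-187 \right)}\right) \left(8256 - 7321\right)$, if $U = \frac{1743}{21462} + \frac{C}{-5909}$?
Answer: $- \frac{18951822194203480945}{68962404089978} \approx -2.7481 \cdot 10^{5}$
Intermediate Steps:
$k{\left(f,q \right)} = f + 2 q$ ($k{\left(f,q \right)} = 2 q + f = f + 2 q$)
$C = - \frac{17208994}{11419511}$ ($C = 2838 \left(- \frac{1}{1966}\right) + 737 \left(- \frac{1}{11617}\right) = - \frac{1419}{983} - \frac{737}{11617} = - \frac{17208994}{11419511} \approx -1.507$)
$U = \frac{5618252503285}{68962404089978}$ ($U = \frac{1743}{21462} - \frac{17208994}{11419511 \left(-5909\right)} = 1743 \cdot \frac{1}{21462} - - \frac{17208994}{67477890499} = \frac{83}{1022} + \frac{17208994}{67477890499} = \frac{5618252503285}{68962404089978} \approx 0.081468$)
$\left(U + k{\left(80,-187 \right)}\right) \left(8256 - 7321\right) = \left(\frac{5618252503285}{68962404089978} + \left(80 + 2 \left(-187\right)\right)\right) \left(8256 - 7321\right) = \left(\frac{5618252503285}{68962404089978} + \left(80 - 374\right)\right) 935 = \left(\frac{5618252503285}{68962404089978} - 294\right) 935 = \left(- \frac{20269328549950247}{68962404089978}\right) 935 = - \frac{18951822194203480945}{68962404089978}$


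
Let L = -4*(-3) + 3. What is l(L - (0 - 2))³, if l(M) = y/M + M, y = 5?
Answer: 25412184/4913 ≈ 5172.4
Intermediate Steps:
L = 15 (L = 12 + 3 = 15)
l(M) = M + 5/M (l(M) = 5/M + M = M + 5/M)
l(L - (0 - 2))³ = ((15 - (0 - 2)) + 5/(15 - (0 - 2)))³ = ((15 - (-2)) + 5/(15 - (-2)))³ = ((15 - 1*(-2)) + 5/(15 - 1*(-2)))³ = ((15 + 2) + 5/(15 + 2))³ = (17 + 5/17)³ = (294/17)³ = 25412184/4913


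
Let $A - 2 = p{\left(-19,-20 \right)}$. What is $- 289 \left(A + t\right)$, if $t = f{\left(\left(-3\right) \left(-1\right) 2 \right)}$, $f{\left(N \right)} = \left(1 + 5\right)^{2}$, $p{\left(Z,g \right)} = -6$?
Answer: $-9248$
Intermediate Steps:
$A = -4$ ($A = 2 - 6 = -4$)
$f{\left(N \right)} = 36$ ($f{\left(N \right)} = 6^{2} = 36$)
$t = 36$
$- 289 \left(A + t\right) = - 289 \left(-4 + 36\right) = \left(-289\right) 32 = -9248$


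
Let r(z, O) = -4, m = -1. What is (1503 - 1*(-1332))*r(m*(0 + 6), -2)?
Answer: -11340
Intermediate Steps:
(1503 - 1*(-1332))*r(m*(0 + 6), -2) = (1503 - 1*(-1332))*(-4) = (1503 + 1332)*(-4) = 2835*(-4) = -11340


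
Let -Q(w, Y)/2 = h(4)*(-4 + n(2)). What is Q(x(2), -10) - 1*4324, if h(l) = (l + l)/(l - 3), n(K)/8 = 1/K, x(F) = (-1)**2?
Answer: -4324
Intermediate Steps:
x(F) = 1
n(K) = 8/K
h(l) = 2*l/(-3 + l) (h(l) = (2*l)/(-3 + l) = 2*l/(-3 + l))
Q(w, Y) = 0 (Q(w, Y) = -2*2*4/(-3 + 4)*(-4 + 8/2) = -2*2*4/1*(-4 + 8*(1/2)) = -2*2*4*1*(-4 + 4) = -16*0 = -2*0 = 0)
Q(x(2), -10) - 1*4324 = 0 - 1*4324 = 0 - 4324 = -4324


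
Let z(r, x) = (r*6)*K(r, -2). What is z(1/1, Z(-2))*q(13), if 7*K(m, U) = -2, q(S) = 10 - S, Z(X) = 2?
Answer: 36/7 ≈ 5.1429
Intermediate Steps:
K(m, U) = -2/7 (K(m, U) = (1/7)*(-2) = -2/7)
z(r, x) = -12*r/7 (z(r, x) = (r*6)*(-2/7) = (6*r)*(-2/7) = -12*r/7)
z(1/1, Z(-2))*q(13) = (-12/7/1)*(10 - 1*13) = (-12/7*1)*(10 - 13) = -12/7*(-3) = 36/7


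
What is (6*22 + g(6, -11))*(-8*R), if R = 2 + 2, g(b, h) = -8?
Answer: -3968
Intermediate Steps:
R = 4
(6*22 + g(6, -11))*(-8*R) = (6*22 - 8)*(-8*4) = (132 - 8)*(-32) = 124*(-32) = -3968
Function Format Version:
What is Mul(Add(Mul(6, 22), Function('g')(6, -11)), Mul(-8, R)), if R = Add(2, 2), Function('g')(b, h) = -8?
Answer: -3968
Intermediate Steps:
R = 4
Mul(Add(Mul(6, 22), Function('g')(6, -11)), Mul(-8, R)) = Mul(Add(Mul(6, 22), -8), Mul(-8, 4)) = Mul(Add(132, -8), -32) = Mul(124, -32) = -3968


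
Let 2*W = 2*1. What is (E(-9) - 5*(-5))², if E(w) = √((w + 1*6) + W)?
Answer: (25 + I*√2)² ≈ 623.0 + 70.711*I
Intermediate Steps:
W = 1 (W = (2*1)/2 = (½)*2 = 1)
E(w) = √(7 + w) (E(w) = √((w + 1*6) + 1) = √((w + 6) + 1) = √((6 + w) + 1) = √(7 + w))
(E(-9) - 5*(-5))² = (√(7 - 9) - 5*(-5))² = (√(-2) + 25)² = (I*√2 + 25)² = (25 + I*√2)²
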